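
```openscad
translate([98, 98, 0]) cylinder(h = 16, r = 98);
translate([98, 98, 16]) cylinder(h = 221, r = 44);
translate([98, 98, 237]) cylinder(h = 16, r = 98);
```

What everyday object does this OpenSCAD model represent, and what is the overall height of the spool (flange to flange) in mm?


A spool. The overall height is 253 mm.

Three coaxial cylinders, large–small–large — a spool. Two 16 mm flanges and a 221 mm core give 16 + 221 + 16 = 253 mm.


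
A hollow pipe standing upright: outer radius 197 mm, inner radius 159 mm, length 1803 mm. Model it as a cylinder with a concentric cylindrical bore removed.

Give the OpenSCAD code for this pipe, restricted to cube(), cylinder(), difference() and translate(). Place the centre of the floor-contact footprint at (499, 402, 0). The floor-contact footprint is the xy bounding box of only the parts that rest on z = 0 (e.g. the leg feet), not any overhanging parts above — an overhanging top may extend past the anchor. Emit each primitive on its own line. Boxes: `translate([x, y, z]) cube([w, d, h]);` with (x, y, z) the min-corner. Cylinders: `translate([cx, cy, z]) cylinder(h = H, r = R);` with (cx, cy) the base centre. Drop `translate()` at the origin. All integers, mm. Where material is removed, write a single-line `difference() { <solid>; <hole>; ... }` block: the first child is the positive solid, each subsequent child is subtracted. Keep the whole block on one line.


difference() { translate([499, 402, 0]) cylinder(h = 1803, r = 197); translate([499, 402, 0]) cylinder(h = 1803, r = 159); }


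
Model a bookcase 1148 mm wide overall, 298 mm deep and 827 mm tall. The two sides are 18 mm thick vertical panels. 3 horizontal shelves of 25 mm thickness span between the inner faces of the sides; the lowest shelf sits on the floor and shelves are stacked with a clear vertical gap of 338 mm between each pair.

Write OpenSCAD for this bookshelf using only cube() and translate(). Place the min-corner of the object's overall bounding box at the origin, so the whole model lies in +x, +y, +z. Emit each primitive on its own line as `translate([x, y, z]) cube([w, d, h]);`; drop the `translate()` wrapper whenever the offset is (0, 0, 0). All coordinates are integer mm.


cube([18, 298, 827]);
translate([1130, 0, 0]) cube([18, 298, 827]);
translate([18, 0, 0]) cube([1112, 298, 25]);
translate([18, 0, 363]) cube([1112, 298, 25]);
translate([18, 0, 726]) cube([1112, 298, 25]);


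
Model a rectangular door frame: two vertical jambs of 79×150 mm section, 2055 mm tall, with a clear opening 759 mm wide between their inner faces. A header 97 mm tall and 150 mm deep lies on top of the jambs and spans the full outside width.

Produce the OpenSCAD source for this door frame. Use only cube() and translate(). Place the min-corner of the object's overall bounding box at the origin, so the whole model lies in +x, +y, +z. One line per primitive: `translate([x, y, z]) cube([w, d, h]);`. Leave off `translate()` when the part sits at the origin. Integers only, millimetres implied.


cube([79, 150, 2055]);
translate([838, 0, 0]) cube([79, 150, 2055]);
translate([0, 0, 2055]) cube([917, 150, 97]);


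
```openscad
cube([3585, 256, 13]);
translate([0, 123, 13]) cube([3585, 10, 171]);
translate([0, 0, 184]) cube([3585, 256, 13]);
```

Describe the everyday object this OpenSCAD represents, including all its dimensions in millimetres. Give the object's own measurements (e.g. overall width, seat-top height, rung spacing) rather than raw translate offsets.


An I-beam lying along x, 3585 mm long. Overall section height 197 mm. Two flanges 256 mm wide (y) and 13 mm thick, one on the floor and one at the top; a web 10 mm thick runs between them, centred on the flange width.


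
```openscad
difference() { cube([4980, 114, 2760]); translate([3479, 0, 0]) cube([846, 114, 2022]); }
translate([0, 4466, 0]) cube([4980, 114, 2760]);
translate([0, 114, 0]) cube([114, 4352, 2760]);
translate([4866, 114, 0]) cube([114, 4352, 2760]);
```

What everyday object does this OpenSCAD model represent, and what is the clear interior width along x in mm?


A single room. The interior width is 4752 mm.

Four walls enclosing a rectangle with a door in the front wall — a room. Outside width 4980 minus two 114 mm walls gives 4752 mm.


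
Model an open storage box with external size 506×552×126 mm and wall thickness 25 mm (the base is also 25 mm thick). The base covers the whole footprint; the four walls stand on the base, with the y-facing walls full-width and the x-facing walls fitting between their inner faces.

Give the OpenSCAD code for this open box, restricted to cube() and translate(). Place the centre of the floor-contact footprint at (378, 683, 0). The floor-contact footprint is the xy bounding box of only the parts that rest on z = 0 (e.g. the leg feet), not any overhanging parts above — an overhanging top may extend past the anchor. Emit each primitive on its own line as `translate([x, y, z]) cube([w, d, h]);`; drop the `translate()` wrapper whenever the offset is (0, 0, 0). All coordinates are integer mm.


translate([125, 407, 0]) cube([506, 552, 25]);
translate([125, 407, 25]) cube([506, 25, 101]);
translate([125, 934, 25]) cube([506, 25, 101]);
translate([125, 432, 25]) cube([25, 502, 101]);
translate([606, 432, 25]) cube([25, 502, 101]);


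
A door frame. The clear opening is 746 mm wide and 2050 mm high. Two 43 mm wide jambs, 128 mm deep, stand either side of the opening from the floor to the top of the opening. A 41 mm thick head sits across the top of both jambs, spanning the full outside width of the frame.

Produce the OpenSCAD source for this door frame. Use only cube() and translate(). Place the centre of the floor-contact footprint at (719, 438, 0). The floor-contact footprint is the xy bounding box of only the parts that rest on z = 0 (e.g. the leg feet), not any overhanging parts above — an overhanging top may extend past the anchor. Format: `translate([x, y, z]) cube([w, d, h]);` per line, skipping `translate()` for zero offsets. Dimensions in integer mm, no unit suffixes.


translate([303, 374, 0]) cube([43, 128, 2050]);
translate([1092, 374, 0]) cube([43, 128, 2050]);
translate([303, 374, 2050]) cube([832, 128, 41]);


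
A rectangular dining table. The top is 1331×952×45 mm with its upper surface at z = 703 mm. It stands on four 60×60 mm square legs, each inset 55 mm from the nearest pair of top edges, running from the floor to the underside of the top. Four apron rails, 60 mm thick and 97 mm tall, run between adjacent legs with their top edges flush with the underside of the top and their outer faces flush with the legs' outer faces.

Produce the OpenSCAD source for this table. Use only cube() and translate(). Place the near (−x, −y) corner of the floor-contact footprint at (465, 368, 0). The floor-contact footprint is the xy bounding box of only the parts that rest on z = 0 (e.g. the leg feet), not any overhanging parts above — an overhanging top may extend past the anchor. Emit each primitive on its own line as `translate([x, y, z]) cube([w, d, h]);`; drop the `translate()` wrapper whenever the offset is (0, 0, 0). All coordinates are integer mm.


translate([410, 313, 658]) cube([1331, 952, 45]);
translate([465, 368, 0]) cube([60, 60, 658]);
translate([1626, 368, 0]) cube([60, 60, 658]);
translate([465, 1150, 0]) cube([60, 60, 658]);
translate([1626, 1150, 0]) cube([60, 60, 658]);
translate([525, 368, 561]) cube([1101, 60, 97]);
translate([525, 1150, 561]) cube([1101, 60, 97]);
translate([465, 428, 561]) cube([60, 722, 97]);
translate([1626, 428, 561]) cube([60, 722, 97]);


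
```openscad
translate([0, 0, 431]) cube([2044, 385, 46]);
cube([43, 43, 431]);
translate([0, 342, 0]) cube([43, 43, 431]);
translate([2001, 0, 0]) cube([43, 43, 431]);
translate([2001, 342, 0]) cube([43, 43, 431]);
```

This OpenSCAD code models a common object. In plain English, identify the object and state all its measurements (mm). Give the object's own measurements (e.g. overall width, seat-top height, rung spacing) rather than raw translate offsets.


A long wooden bench with a 2044 mm (x) × 385 mm (y) seat, 46 mm thick, its top surface 477 mm above the floor. Four 43 mm square legs at the seat corners, flush with the edges, run from z = 0 to the seat underside.


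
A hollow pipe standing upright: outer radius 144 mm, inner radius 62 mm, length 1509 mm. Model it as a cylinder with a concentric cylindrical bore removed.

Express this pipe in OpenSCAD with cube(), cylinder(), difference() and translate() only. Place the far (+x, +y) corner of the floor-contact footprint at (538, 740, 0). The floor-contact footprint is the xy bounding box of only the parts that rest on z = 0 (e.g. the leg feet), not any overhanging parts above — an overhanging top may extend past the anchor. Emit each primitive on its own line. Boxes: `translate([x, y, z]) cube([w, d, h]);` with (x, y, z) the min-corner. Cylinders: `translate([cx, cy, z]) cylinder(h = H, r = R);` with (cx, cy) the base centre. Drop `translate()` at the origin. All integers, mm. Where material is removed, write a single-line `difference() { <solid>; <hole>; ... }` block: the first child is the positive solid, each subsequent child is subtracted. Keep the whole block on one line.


difference() { translate([394, 596, 0]) cylinder(h = 1509, r = 144); translate([394, 596, 0]) cylinder(h = 1509, r = 62); }


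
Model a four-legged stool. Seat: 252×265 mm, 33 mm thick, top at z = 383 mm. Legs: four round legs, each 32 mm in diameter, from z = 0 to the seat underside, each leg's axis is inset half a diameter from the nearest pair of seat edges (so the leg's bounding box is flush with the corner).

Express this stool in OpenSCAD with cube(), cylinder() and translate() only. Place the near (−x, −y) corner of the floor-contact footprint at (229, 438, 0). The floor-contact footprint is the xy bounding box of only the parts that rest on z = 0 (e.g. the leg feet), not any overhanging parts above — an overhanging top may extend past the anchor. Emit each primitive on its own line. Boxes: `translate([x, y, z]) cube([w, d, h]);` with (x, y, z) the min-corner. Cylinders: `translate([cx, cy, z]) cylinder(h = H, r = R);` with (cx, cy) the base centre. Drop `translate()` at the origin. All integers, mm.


// leg_h = 383 - 33 = 350
translate([229, 438, 350]) cube([252, 265, 33]);
translate([245, 454, 0]) cylinder(h = 350, r = 16);
translate([465, 454, 0]) cylinder(h = 350, r = 16);
translate([245, 687, 0]) cylinder(h = 350, r = 16);
translate([465, 687, 0]) cylinder(h = 350, r = 16);


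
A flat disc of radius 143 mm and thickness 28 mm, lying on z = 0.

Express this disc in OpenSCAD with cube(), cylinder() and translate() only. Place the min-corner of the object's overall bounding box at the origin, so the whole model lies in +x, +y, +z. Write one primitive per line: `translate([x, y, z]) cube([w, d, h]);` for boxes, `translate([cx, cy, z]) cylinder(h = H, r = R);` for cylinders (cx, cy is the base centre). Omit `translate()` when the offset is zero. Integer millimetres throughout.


translate([143, 143, 0]) cylinder(h = 28, r = 143);


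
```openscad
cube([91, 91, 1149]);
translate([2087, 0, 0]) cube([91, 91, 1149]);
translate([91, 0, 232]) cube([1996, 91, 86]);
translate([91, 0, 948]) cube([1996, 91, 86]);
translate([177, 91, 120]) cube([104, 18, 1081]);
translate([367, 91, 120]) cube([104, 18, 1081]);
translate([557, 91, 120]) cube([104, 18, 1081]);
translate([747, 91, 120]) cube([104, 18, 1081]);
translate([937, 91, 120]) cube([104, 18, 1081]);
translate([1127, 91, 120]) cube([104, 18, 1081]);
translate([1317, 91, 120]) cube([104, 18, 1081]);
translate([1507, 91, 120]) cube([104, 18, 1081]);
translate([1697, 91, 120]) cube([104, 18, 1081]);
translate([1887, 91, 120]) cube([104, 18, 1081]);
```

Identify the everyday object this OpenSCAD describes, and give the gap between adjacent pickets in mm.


A fence section. The picket gap is 86 mm.

Two posts, two rails, 10 pickets — a fence section. Span 1996 mm holds 10 pickets of 104 mm with 11 equal gaps: ⌊(1996 − 10·104) / 11⌋ = 86 mm.


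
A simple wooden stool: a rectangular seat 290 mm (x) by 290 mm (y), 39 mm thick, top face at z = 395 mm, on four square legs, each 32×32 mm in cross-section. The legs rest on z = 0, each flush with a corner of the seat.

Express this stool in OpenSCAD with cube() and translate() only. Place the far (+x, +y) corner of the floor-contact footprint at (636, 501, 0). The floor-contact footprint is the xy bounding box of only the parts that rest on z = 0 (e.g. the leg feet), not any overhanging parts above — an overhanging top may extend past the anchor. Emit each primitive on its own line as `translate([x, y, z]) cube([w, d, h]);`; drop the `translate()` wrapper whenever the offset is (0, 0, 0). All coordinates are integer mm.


// leg_h = 395 - 39 = 356
translate([346, 211, 356]) cube([290, 290, 39]);
translate([346, 211, 0]) cube([32, 32, 356]);
translate([604, 211, 0]) cube([32, 32, 356]);
translate([346, 469, 0]) cube([32, 32, 356]);
translate([604, 469, 0]) cube([32, 32, 356]);


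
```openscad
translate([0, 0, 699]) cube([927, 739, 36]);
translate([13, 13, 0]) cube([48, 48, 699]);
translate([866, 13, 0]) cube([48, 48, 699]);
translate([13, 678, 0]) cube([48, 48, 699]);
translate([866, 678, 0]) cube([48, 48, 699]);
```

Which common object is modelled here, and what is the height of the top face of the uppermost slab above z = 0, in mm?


A table. The table height is 735 mm.

A 927×739×36 slab sits at z = 699 on four 48 mm square posts — a table. The top surface is at 699 + 36 = 735 mm.


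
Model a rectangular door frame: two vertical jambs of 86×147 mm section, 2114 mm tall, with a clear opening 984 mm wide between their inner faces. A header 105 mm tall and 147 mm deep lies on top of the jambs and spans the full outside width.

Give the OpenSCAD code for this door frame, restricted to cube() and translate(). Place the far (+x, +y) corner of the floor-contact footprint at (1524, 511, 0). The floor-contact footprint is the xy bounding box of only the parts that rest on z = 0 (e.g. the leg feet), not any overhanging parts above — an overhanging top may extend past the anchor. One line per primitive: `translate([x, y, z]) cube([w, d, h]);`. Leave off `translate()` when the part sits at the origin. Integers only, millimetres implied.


translate([368, 364, 0]) cube([86, 147, 2114]);
translate([1438, 364, 0]) cube([86, 147, 2114]);
translate([368, 364, 2114]) cube([1156, 147, 105]);


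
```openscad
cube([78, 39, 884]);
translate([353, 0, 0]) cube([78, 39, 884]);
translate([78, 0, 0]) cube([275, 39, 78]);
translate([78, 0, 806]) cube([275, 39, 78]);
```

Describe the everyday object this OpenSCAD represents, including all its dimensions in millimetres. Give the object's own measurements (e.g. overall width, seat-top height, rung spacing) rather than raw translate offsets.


A rectangular picture frame lying in the x–z plane (depth along y). The opening is 275 mm wide (x) by 728 mm tall (z), surrounded by a border 78 mm wide on all four sides. The frame is 39 mm deep and is made of two full-height vertical stiles with two horizontal rails fitted between them.


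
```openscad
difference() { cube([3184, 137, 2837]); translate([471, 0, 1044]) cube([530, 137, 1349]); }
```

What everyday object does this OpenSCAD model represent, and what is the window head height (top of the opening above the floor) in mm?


A wall with a window opening. The window head height is 2393 mm.

A wall with a rectangular opening subtracted — a window. Sill at z = 1044, opening 1349 mm tall, so the head is at 1044 + 1349 = 2393 mm.


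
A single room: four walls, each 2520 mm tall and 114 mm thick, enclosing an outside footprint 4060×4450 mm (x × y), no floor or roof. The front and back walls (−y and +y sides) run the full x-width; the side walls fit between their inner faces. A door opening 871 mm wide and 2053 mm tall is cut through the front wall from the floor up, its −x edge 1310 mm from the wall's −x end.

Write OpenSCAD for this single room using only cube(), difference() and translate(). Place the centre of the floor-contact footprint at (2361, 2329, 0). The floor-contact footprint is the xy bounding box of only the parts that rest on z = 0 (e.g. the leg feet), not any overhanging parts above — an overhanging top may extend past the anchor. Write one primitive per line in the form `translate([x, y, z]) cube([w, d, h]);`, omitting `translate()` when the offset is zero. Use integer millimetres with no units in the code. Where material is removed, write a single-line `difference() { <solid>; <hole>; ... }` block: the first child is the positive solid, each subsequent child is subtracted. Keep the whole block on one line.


difference() { translate([331, 104, 0]) cube([4060, 114, 2520]); translate([1641, 104, 0]) cube([871, 114, 2053]); }
translate([331, 4440, 0]) cube([4060, 114, 2520]);
translate([331, 218, 0]) cube([114, 4222, 2520]);
translate([4277, 218, 0]) cube([114, 4222, 2520]);


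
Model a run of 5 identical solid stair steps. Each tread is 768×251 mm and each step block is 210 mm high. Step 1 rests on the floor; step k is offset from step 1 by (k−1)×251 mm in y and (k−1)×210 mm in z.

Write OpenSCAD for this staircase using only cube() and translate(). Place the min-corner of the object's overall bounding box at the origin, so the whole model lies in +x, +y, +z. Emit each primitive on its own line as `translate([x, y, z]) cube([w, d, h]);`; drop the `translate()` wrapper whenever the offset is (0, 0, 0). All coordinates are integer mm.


cube([768, 251, 210]);
translate([0, 251, 210]) cube([768, 251, 210]);
translate([0, 502, 420]) cube([768, 251, 210]);
translate([0, 753, 630]) cube([768, 251, 210]);
translate([0, 1004, 840]) cube([768, 251, 210]);


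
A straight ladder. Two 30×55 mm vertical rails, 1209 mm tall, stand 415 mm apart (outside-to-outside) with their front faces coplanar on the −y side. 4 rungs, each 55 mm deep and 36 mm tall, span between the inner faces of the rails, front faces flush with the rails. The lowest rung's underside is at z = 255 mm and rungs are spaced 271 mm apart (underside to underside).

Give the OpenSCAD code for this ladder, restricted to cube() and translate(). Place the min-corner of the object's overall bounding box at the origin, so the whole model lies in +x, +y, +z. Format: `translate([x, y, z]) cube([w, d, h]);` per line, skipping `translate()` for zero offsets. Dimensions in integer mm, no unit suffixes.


cube([30, 55, 1209]);
translate([385, 0, 0]) cube([30, 55, 1209]);
translate([30, 0, 255]) cube([355, 55, 36]);
translate([30, 0, 526]) cube([355, 55, 36]);
translate([30, 0, 797]) cube([355, 55, 36]);
translate([30, 0, 1068]) cube([355, 55, 36]);


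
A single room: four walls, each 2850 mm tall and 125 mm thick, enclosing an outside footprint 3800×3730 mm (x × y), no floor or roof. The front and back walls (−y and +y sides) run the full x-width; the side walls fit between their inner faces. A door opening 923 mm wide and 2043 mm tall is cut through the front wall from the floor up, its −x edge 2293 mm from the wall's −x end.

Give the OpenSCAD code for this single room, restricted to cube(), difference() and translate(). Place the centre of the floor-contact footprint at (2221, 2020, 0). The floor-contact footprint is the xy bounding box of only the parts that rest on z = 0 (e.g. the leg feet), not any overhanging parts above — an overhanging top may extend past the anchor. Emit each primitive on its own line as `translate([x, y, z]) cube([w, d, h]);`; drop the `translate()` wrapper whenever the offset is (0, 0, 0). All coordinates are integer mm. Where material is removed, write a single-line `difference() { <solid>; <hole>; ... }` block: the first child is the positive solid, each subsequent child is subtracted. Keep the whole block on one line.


difference() { translate([321, 155, 0]) cube([3800, 125, 2850]); translate([2614, 155, 0]) cube([923, 125, 2043]); }
translate([321, 3760, 0]) cube([3800, 125, 2850]);
translate([321, 280, 0]) cube([125, 3480, 2850]);
translate([3996, 280, 0]) cube([125, 3480, 2850]);


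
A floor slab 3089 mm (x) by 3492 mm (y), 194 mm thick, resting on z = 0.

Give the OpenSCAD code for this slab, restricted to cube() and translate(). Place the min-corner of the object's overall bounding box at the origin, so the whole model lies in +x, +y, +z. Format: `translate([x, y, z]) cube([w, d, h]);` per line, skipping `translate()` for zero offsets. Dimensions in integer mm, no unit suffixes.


cube([3089, 3492, 194]);


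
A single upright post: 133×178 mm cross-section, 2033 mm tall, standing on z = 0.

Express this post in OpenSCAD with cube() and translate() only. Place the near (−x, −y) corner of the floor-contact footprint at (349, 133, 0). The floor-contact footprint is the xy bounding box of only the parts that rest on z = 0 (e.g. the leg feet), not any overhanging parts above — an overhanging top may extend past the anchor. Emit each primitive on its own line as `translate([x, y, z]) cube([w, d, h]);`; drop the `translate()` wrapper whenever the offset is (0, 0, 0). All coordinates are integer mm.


translate([349, 133, 0]) cube([133, 178, 2033]);


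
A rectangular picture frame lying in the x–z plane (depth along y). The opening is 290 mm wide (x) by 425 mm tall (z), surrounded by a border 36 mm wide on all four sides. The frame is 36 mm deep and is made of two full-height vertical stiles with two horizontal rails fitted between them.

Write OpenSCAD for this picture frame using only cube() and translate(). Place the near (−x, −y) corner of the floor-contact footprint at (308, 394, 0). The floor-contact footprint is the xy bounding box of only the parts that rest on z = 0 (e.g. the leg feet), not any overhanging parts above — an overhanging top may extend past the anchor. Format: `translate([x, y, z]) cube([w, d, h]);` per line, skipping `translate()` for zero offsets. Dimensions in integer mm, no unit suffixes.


translate([308, 394, 0]) cube([36, 36, 497]);
translate([634, 394, 0]) cube([36, 36, 497]);
translate([344, 394, 0]) cube([290, 36, 36]);
translate([344, 394, 461]) cube([290, 36, 36]);


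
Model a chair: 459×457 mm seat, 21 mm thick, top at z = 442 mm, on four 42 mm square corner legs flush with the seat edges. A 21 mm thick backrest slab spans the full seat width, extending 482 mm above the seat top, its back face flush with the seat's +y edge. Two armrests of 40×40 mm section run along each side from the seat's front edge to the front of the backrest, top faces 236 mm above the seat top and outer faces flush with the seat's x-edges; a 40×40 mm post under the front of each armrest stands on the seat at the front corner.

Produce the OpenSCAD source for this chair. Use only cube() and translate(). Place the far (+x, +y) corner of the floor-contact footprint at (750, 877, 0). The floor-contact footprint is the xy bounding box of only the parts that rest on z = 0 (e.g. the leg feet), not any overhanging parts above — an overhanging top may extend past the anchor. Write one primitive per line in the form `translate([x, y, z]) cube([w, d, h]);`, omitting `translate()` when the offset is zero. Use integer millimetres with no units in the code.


translate([291, 420, 421]) cube([459, 457, 21]);
translate([291, 420, 0]) cube([42, 42, 421]);
translate([708, 420, 0]) cube([42, 42, 421]);
translate([291, 835, 0]) cube([42, 42, 421]);
translate([708, 835, 0]) cube([42, 42, 421]);
translate([291, 856, 442]) cube([459, 21, 482]);
translate([291, 420, 638]) cube([40, 436, 40]);
translate([710, 420, 638]) cube([40, 436, 40]);
translate([291, 420, 442]) cube([40, 40, 196]);
translate([710, 420, 442]) cube([40, 40, 196]);


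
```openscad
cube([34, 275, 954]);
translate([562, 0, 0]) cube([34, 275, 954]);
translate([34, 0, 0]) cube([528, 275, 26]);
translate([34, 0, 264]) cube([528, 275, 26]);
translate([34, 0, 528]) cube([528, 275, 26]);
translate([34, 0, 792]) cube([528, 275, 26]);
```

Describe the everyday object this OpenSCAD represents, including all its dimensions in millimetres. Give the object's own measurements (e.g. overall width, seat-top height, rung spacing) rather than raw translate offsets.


An open bookshelf. Two side panels, each 34 mm thick, 275 mm deep and 954 mm tall, stand 596 mm apart (outside-to-outside). Between them sit 4 shelves, each 26 mm thick and 275 mm deep, spanning the full gap between the sides. The bottom shelf rests on the floor (its underside at z = 0) and the clear gap between one shelf's top and the next shelf's underside is 238 mm.


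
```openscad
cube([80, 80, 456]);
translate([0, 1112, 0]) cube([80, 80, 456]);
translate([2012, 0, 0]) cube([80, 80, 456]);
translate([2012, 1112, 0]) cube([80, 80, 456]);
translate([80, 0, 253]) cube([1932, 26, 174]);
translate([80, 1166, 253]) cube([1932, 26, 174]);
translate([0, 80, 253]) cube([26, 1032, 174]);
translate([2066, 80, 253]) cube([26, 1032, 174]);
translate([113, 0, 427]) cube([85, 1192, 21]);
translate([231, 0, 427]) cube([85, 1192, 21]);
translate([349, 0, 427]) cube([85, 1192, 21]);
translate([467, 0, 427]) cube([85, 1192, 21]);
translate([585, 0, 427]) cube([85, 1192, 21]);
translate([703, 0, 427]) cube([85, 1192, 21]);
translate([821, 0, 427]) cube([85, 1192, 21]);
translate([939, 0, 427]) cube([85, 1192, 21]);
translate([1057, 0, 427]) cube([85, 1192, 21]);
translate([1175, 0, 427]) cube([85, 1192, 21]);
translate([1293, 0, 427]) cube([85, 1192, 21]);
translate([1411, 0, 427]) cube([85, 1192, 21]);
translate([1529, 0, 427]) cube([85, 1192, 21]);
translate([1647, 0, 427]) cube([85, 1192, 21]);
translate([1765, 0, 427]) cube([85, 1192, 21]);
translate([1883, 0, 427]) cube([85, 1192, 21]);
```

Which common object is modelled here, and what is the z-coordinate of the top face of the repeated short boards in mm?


A bed frame. The slat-top height is 448 mm.

Four posts, four rails, and a row of slats — a bed frame. Slats sit on the rails at z = 253 + 174 = 427; with slat thickness 21, the top is 448 mm.


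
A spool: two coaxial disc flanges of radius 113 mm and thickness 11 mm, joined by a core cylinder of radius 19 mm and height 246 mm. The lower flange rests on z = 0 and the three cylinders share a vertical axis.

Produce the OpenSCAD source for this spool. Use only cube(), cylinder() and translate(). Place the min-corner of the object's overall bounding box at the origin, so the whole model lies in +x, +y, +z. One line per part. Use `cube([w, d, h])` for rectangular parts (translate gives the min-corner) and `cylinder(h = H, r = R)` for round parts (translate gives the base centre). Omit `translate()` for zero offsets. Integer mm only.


translate([113, 113, 0]) cylinder(h = 11, r = 113);
translate([113, 113, 11]) cylinder(h = 246, r = 19);
translate([113, 113, 257]) cylinder(h = 11, r = 113);


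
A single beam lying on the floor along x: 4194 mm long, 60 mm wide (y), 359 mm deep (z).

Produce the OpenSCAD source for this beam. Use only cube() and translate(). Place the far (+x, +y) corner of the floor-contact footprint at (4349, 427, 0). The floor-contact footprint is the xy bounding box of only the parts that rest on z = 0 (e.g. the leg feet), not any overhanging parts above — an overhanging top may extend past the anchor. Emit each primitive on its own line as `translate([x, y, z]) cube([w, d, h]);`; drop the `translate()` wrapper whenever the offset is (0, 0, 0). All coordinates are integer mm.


translate([155, 367, 0]) cube([4194, 60, 359]);


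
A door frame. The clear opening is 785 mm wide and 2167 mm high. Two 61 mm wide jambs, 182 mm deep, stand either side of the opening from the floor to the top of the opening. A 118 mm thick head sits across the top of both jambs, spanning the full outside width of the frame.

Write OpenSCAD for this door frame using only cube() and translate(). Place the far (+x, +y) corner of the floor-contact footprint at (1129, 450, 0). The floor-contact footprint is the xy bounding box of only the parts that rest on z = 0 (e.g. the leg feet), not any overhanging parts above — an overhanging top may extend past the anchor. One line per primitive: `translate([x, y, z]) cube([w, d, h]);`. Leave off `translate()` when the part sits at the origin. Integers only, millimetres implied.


translate([222, 268, 0]) cube([61, 182, 2167]);
translate([1068, 268, 0]) cube([61, 182, 2167]);
translate([222, 268, 2167]) cube([907, 182, 118]);


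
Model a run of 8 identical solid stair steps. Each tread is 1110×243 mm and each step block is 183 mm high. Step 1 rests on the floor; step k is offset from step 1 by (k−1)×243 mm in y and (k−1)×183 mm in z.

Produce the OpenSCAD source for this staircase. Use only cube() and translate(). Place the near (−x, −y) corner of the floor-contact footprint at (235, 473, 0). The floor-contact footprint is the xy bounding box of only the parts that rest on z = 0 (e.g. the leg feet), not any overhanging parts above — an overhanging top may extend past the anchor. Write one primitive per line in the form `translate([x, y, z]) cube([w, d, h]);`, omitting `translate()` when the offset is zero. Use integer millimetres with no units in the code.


translate([235, 473, 0]) cube([1110, 243, 183]);
translate([235, 716, 183]) cube([1110, 243, 183]);
translate([235, 959, 366]) cube([1110, 243, 183]);
translate([235, 1202, 549]) cube([1110, 243, 183]);
translate([235, 1445, 732]) cube([1110, 243, 183]);
translate([235, 1688, 915]) cube([1110, 243, 183]);
translate([235, 1931, 1098]) cube([1110, 243, 183]);
translate([235, 2174, 1281]) cube([1110, 243, 183]);


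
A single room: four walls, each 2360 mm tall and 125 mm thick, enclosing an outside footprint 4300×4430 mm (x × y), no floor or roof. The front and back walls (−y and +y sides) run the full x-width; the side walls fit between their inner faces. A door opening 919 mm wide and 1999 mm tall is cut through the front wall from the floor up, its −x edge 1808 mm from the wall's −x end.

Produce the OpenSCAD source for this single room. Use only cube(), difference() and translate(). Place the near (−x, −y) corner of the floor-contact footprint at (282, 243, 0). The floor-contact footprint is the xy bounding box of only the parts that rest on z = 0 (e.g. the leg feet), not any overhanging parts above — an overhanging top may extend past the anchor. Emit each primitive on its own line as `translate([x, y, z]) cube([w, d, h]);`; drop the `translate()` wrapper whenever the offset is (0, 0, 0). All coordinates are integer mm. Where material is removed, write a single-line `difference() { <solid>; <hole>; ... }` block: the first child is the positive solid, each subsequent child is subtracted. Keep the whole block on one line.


difference() { translate([282, 243, 0]) cube([4300, 125, 2360]); translate([2090, 243, 0]) cube([919, 125, 1999]); }
translate([282, 4548, 0]) cube([4300, 125, 2360]);
translate([282, 368, 0]) cube([125, 4180, 2360]);
translate([4457, 368, 0]) cube([125, 4180, 2360]);


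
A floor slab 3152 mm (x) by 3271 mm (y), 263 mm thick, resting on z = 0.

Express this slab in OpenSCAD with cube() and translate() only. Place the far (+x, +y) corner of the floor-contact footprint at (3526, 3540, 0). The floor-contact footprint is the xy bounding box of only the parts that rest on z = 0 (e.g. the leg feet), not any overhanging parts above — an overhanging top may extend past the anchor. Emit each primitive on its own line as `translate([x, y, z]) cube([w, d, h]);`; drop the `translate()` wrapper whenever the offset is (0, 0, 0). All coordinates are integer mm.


translate([374, 269, 0]) cube([3152, 3271, 263]);


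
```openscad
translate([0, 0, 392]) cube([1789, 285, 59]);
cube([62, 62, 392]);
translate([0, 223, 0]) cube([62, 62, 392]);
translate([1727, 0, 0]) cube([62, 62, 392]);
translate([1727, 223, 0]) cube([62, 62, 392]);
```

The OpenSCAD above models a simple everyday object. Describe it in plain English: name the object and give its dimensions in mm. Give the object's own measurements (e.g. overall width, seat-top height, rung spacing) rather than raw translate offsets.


A bench: a 1789×285 mm seat slab, 59 mm thick, top at z = 451 mm, on four 62×62 mm square legs flush with the seat corners and standing on z = 0.


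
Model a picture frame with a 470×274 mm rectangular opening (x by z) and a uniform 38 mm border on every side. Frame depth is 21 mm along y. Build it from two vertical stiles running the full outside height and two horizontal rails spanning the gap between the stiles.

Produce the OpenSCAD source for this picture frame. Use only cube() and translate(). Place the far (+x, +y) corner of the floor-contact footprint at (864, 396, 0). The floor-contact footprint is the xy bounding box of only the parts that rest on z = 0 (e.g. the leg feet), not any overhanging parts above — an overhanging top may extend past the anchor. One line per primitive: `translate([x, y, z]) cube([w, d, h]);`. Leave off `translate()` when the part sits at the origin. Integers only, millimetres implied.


translate([318, 375, 0]) cube([38, 21, 350]);
translate([826, 375, 0]) cube([38, 21, 350]);
translate([356, 375, 0]) cube([470, 21, 38]);
translate([356, 375, 312]) cube([470, 21, 38]);


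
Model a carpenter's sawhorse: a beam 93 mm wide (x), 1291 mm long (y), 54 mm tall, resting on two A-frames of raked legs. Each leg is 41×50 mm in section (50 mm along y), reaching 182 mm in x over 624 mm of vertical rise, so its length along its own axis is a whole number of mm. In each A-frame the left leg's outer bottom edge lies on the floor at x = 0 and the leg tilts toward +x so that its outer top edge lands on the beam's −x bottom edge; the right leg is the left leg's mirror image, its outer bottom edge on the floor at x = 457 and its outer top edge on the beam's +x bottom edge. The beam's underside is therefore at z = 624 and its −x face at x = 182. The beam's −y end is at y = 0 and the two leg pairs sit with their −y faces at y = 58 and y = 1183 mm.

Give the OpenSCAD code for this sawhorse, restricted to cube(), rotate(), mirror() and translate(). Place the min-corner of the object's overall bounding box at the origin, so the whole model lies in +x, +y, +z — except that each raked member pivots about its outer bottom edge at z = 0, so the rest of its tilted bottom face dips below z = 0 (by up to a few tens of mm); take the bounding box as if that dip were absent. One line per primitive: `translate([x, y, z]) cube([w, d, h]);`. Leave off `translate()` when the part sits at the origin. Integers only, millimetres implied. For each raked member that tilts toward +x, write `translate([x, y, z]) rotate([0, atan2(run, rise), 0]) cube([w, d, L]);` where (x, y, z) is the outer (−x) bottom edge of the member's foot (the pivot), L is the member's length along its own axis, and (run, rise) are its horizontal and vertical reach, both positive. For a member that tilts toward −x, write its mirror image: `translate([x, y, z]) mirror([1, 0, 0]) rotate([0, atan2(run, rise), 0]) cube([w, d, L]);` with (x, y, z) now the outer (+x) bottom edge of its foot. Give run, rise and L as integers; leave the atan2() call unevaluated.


translate([182, 0, 624]) cube([93, 1291, 54]);
translate([0, 58, 0]) rotate([0, atan2(182, 624), 0]) cube([41, 50, 650]);
translate([457, 58, 0]) mirror([1, 0, 0]) rotate([0, atan2(182, 624), 0]) cube([41, 50, 650]);
translate([0, 1183, 0]) rotate([0, atan2(182, 624), 0]) cube([41, 50, 650]);
translate([457, 1183, 0]) mirror([1, 0, 0]) rotate([0, atan2(182, 624), 0]) cube([41, 50, 650]);


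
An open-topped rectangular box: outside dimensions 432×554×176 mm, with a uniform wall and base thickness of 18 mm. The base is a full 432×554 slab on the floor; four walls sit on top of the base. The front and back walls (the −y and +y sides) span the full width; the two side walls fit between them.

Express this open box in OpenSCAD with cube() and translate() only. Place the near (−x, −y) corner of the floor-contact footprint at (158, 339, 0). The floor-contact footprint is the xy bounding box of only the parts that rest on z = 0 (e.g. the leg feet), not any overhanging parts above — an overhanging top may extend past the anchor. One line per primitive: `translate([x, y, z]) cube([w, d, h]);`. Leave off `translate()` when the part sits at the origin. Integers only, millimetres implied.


translate([158, 339, 0]) cube([432, 554, 18]);
translate([158, 339, 18]) cube([432, 18, 158]);
translate([158, 875, 18]) cube([432, 18, 158]);
translate([158, 357, 18]) cube([18, 518, 158]);
translate([572, 357, 18]) cube([18, 518, 158]);


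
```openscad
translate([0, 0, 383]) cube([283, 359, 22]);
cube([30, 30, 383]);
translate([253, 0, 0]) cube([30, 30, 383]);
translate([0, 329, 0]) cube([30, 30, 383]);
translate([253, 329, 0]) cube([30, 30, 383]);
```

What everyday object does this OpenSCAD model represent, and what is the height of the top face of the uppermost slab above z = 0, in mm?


A stool. The seat height is 405 mm.

A 283×359×22 slab at z = 383 on four corner posts — a stool. The seat top is 383 + 22 = 405 mm.


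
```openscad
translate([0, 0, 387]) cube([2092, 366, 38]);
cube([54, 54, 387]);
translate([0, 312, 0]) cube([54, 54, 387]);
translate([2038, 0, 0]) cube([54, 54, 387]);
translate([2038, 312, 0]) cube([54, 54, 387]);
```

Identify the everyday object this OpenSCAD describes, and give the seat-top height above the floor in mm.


A bench. The seat-top height is 425 mm.

A long slab on four corner posts — a bench. The slab sits at z = 387 with thickness 38, so the top is 387 + 38 = 425 mm.


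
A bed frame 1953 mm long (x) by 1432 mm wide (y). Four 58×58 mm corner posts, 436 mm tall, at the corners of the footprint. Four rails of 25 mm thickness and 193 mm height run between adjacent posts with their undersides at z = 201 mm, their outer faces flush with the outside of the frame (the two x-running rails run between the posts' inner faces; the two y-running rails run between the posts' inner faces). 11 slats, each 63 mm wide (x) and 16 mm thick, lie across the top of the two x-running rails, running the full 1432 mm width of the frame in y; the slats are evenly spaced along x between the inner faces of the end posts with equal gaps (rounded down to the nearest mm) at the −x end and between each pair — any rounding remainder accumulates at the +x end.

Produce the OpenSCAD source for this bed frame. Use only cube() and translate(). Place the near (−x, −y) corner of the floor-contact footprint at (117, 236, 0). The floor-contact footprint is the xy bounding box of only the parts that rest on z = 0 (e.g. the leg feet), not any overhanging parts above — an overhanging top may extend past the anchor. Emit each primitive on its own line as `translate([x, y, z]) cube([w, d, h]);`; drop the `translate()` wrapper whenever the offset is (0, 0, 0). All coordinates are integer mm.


translate([117, 236, 0]) cube([58, 58, 436]);
translate([117, 1610, 0]) cube([58, 58, 436]);
translate([2012, 236, 0]) cube([58, 58, 436]);
translate([2012, 1610, 0]) cube([58, 58, 436]);
translate([175, 236, 201]) cube([1837, 25, 193]);
translate([175, 1643, 201]) cube([1837, 25, 193]);
translate([117, 294, 201]) cube([25, 1316, 193]);
translate([2045, 294, 201]) cube([25, 1316, 193]);
translate([270, 236, 394]) cube([63, 1432, 16]);
translate([428, 236, 394]) cube([63, 1432, 16]);
translate([586, 236, 394]) cube([63, 1432, 16]);
translate([744, 236, 394]) cube([63, 1432, 16]);
translate([902, 236, 394]) cube([63, 1432, 16]);
translate([1060, 236, 394]) cube([63, 1432, 16]);
translate([1218, 236, 394]) cube([63, 1432, 16]);
translate([1376, 236, 394]) cube([63, 1432, 16]);
translate([1534, 236, 394]) cube([63, 1432, 16]);
translate([1692, 236, 394]) cube([63, 1432, 16]);
translate([1850, 236, 394]) cube([63, 1432, 16]);


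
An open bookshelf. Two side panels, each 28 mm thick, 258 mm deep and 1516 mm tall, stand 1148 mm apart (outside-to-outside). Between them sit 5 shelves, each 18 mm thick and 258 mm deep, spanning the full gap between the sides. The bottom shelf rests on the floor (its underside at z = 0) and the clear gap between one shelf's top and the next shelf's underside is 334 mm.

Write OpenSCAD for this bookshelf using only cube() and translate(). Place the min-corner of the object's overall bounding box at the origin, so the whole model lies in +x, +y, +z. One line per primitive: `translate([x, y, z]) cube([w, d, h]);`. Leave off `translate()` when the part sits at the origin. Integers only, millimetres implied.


cube([28, 258, 1516]);
translate([1120, 0, 0]) cube([28, 258, 1516]);
translate([28, 0, 0]) cube([1092, 258, 18]);
translate([28, 0, 352]) cube([1092, 258, 18]);
translate([28, 0, 704]) cube([1092, 258, 18]);
translate([28, 0, 1056]) cube([1092, 258, 18]);
translate([28, 0, 1408]) cube([1092, 258, 18]);
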